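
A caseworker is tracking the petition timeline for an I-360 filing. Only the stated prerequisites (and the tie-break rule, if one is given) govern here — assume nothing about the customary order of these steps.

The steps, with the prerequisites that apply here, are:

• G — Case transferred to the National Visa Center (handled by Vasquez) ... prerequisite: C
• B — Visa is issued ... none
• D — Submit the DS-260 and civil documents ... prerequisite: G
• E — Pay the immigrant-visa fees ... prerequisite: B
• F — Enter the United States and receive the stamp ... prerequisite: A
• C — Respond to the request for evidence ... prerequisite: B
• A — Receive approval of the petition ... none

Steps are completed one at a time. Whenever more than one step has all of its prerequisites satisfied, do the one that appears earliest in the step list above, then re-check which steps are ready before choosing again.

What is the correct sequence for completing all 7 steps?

B, E, C, G, D, A, F

B and A have no prerequisites; B is listed earlier, so B is first.
E and C now also ready, so the ready set is {E, C, A}; E is listed earlier → E.
Now C and A have their prerequisites met. C is listed earlier, so C next.
Now G and A have their prerequisites met. G is listed earlier, so G next.
D now also ready, so the ready set is {D, A}; D is listed earlier → D.
That leaves A as the only ready step → A.
F needed A, now all done → F.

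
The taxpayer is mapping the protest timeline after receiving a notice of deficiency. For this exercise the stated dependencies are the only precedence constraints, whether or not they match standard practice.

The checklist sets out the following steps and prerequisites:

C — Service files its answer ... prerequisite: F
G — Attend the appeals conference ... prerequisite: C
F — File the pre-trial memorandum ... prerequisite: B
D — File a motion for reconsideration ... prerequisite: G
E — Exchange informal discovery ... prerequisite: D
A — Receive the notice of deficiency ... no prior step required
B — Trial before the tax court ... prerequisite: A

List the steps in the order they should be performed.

A, B, F, C, G, D, E

A is the only step with nothing outstanding, so it goes first.
B needed A, now all done → B.
F needed B, now all done → F.
C needed F, now all done → C.
Next only G has its prerequisites met → G.
That leaves D as the only ready step → D.
E needed D, now all done → E.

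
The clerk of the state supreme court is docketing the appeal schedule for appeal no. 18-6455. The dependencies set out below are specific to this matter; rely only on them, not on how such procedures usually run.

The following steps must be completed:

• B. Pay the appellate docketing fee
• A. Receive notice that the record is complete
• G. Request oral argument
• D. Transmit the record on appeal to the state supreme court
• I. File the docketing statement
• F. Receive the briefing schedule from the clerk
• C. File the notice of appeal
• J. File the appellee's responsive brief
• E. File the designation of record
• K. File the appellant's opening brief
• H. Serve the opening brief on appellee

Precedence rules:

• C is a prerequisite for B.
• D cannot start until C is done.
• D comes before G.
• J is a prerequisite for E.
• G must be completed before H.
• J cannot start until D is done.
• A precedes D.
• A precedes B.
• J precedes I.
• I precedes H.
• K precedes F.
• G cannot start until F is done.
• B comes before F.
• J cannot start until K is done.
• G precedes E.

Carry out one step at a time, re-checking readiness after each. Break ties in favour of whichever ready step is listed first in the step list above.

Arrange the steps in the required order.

A, C and K have no prerequisites; A is listed earlier, so A is first.
C and K are both available; C is listed earlier → C.
B, D and K are all available; B is listed earlier → B.
Now D and K have their prerequisites met. D is listed earlier, so D next.
K is the only step now ready → K.
Ready: F and J. F is listed earlier → F.
Now G and J have their prerequisites met. G is listed earlier, so G next.
That leaves J as the only ready step → J.
I and E are both available; I is listed earlier → I.
E and H are both available; E is listed earlier → E.
H needed G and I, now all done → H.

A, C, B, D, K, F, G, J, I, E, H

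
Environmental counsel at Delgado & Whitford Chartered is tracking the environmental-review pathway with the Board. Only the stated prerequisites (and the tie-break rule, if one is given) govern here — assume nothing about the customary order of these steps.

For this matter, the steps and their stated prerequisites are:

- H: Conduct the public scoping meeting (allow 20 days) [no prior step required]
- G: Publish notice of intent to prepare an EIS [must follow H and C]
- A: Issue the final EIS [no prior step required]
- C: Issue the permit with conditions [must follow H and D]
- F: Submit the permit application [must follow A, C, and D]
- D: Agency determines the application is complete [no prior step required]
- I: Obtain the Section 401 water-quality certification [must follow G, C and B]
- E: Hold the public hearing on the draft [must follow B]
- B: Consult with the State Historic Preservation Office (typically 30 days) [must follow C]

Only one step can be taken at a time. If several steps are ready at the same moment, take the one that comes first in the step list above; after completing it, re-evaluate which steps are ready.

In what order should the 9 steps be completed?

H A D C G F B I E

H, A and D have no prerequisites; H is listed earlier, so H is first.
A and D are both available; A is listed earlier → A.
D is the only step now ready → D.
C is the only step now ready → C.
Now G, F and B have their prerequisites met. G is listed earlier, so G next.
F and B are both available; F is listed earlier → F.
B needed C, now all done → B.
Ready: I and E. I is listed earlier → I.
Next only E has its prerequisites met → E.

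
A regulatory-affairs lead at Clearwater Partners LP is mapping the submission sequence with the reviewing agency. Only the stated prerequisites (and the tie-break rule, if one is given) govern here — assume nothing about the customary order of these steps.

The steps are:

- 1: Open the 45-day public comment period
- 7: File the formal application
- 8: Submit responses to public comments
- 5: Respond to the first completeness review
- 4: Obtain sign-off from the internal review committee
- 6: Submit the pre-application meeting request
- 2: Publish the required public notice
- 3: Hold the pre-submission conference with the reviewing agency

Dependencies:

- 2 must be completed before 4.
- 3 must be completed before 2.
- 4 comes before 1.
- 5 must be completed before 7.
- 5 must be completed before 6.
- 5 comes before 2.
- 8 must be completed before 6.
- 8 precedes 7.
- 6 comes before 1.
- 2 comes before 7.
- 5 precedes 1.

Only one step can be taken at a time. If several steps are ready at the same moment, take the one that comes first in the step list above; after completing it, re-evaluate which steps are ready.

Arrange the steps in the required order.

8 5 6 3 2 7 4 1

Nothing is required for 8, 5 and 3. 8 is listed earlier → 8 first.
5 and 3 are both available; 5 is listed earlier → 5.
Now 6 and 3 have their prerequisites met. 6 is listed earlier, so 6 next.
That leaves 3 as the only ready step → 3.
Next only 2 has its prerequisites met → 2.
Ready: 7 and 4. 7 is listed earlier → 7.
Next only 4 has its prerequisites met → 4.
1 needed 5, 4 and 6, now all done → 1.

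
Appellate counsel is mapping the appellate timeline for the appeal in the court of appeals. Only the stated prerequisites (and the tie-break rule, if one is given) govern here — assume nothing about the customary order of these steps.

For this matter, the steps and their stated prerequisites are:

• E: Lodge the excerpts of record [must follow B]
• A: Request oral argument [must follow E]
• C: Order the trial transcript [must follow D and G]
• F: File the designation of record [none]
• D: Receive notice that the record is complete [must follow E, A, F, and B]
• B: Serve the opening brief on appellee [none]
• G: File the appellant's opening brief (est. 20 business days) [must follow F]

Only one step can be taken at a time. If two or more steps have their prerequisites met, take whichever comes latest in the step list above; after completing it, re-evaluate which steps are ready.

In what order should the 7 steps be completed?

B, F, G, E, A, D, C

B and F have no prerequisites; B is listed later, so B is first.
E now also ready, so the ready set is {F, E}; F is listed later → F.
G now also ready, so the ready set is {G, E}; G is listed later → G.
E needed B, now all done → E.
A is the only step now ready → A.
D needed B, F, A and E, now all done → D.
That leaves C as the only ready step → C.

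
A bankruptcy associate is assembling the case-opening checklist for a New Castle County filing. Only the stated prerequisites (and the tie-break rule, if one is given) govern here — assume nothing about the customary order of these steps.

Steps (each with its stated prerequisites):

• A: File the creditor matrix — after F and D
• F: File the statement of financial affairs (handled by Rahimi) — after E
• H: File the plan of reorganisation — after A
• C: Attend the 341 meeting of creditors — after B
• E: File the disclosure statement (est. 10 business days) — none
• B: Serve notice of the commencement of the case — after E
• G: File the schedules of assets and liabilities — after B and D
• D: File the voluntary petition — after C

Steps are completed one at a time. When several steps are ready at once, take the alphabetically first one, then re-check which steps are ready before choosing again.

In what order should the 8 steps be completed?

Only E has no prerequisites, so it is first.
Ready: B and F. B has the earlier label → B.
C and F are both available; C has the earlier label → C.
Ready: D and F. D has the earlier label → D.
G now also ready, so the ready set is {F, G}; F has the earlier label → F.
A now also ready, so the ready set is {A, G}; A has the earlier label → A.
Now G and H have their prerequisites met. G has the earlier label, so G next.
Next only H has its prerequisites met → H.

E → B → C → D → F → A → G → H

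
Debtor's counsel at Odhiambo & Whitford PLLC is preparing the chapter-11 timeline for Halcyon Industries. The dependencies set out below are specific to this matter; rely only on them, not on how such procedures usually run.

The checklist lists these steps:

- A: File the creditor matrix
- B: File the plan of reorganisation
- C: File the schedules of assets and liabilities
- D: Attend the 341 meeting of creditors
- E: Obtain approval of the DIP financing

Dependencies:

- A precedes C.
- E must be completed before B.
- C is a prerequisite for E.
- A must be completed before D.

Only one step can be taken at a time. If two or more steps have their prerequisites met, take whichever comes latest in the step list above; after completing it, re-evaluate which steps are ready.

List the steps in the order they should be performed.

A is the only step with nothing outstanding, so it goes first.
D and C are both available; D is listed later → D.
That leaves C as the only ready step → C.
E needed C, now all done → E.
B is the only step now ready → B.

A, D, C, E, B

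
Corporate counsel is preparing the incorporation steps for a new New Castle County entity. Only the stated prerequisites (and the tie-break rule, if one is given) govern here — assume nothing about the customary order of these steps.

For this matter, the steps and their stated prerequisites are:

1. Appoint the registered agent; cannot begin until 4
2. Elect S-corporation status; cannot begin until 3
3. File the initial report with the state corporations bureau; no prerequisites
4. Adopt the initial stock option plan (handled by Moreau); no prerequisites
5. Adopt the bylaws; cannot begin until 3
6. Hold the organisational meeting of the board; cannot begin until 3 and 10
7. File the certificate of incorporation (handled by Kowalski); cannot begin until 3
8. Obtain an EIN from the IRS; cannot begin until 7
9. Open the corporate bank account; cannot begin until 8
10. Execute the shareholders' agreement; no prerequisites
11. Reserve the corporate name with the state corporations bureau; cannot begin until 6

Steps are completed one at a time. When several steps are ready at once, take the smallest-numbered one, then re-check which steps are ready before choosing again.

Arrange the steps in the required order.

3 → 2 → 4 → 1 → 5 → 7 → 8 → 9 → 10 → 6 → 11

Nothing is required for 3, 4 and 10. 3 has the earlier label → 3 first.
Ready: 2, 4, 5, 7 and 10. 2 has the earlier label → 2.
Now 4, 5, 7 and 10 have their prerequisites met. 4 has the earlier label, so 4 next.
Ready: 1, 5, 7 and 10. 1 has the earlier label → 1.
Now 5, 7 and 10 have their prerequisites met. 5 has the earlier label, so 5 next.
7 and 10 are both available; 7 has the earlier label → 7.
Ready: 8 and 10. 8 has the earlier label → 8.
9 now also ready, so the ready set is {9, 10}; 9 has the earlier label → 9.
Next only 10 has its prerequisites met → 10.
6 needed 3 and 10, now all done → 6.
Next only 11 has its prerequisites met → 11.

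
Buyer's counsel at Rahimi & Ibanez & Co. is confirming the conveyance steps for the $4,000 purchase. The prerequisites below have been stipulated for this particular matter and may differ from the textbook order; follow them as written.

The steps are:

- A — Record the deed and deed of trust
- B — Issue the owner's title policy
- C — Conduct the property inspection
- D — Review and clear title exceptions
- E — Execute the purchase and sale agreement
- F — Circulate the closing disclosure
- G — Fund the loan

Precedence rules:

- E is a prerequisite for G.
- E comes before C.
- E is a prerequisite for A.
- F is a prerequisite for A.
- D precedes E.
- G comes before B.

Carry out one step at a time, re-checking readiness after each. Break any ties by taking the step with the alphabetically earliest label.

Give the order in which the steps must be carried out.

Nothing is required for D and F. D has the earlier label → D first.
E now also ready, so the ready set is {E, F}; E has the earlier label → E.
Now C, F and G have their prerequisites met. C has the earlier label, so C next.
Ready: F and G. F has the earlier label → F.
A now also ready, so the ready set is {A, G}; A has the earlier label → A.
G is the only step now ready → G.
Next only B has its prerequisites met → B.

D E C F A G B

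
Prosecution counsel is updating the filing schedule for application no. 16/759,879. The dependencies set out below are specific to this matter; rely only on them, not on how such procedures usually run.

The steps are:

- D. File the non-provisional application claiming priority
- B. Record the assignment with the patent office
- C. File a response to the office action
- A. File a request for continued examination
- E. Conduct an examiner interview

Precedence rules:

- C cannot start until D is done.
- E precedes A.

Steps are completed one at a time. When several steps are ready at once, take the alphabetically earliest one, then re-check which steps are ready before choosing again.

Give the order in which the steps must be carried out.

Nothing is required for B, D and E. B has the earlier label → B first.
D and E are both available; D has the earlier label → D.
Now C and E have their prerequisites met. C has the earlier label, so C next.
Next only E has its prerequisites met → E.
A needed E, now all done → A.

B, D, C, E, A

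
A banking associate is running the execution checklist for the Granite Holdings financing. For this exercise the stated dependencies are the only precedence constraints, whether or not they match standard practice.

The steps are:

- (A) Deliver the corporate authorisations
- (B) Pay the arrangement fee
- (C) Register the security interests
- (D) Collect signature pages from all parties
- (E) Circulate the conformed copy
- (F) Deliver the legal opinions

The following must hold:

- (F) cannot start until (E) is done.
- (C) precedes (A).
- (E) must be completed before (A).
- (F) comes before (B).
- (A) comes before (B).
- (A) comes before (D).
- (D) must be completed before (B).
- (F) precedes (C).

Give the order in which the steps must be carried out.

(E), (F), (C), (A), (D), (B)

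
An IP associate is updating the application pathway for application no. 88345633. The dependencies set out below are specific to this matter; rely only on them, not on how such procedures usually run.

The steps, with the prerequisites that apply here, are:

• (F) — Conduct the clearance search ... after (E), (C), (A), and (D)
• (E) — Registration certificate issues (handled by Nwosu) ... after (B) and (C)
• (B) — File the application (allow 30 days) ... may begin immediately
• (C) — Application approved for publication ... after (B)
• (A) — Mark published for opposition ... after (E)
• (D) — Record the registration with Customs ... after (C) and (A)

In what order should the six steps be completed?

(B), (C), (E), (A), (D), (F)

(B) is the only step with nothing outstanding, so it goes first.
Next only (C) has its prerequisites met → (C).
(E) needed (B) and (C), now all done → (E).
Next only (A) has its prerequisites met → (A).
Next only (D) has its prerequisites met → (D).
(F) is the only step now ready → (F).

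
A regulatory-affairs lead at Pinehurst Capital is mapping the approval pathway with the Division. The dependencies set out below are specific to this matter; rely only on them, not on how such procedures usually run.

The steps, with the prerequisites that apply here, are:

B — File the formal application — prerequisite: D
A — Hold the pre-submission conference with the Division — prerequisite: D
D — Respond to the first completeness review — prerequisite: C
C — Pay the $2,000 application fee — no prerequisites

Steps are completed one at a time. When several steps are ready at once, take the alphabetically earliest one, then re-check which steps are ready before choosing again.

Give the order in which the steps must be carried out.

Only C has no prerequisites, so it is first.
That leaves D as the only ready step → D.
A and B are both available; A has the earlier label → A.
Next only B has its prerequisites met → B.

C D A B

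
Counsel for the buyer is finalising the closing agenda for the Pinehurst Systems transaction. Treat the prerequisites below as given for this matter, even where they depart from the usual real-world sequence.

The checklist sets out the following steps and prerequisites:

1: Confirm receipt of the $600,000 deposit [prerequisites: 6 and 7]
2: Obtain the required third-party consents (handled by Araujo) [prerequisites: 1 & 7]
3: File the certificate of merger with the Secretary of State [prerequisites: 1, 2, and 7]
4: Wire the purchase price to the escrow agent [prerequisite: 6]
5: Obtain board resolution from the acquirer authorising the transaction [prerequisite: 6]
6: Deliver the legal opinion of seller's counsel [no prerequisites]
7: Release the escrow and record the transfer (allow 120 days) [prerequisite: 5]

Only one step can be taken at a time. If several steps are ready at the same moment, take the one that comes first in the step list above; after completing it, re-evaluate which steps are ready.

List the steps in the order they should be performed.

6, 4, 5, 7, 1, 2, 3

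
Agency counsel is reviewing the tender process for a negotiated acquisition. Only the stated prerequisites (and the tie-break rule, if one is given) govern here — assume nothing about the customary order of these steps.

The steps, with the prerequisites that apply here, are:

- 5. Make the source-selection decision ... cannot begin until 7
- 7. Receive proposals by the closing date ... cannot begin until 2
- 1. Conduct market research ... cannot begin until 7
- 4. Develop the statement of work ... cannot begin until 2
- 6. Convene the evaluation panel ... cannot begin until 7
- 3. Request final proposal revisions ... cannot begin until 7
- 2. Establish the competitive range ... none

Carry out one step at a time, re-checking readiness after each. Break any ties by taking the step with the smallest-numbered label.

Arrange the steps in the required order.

2 → 4 → 7 → 1 → 3 → 5 → 6

2 has no prerequisites → 2 first.
Ready: 4 and 7. 4 has the earlier label → 4.
That leaves 7 as the only ready step → 7.
1, 3, 5 and 6 are all available; 1 has the earlier label → 1.
Ready: 3, 5 and 6. 3 has the earlier label → 3.
Now 5 and 6 have their prerequisites met. 5 has the earlier label, so 5 next.
6 is the only step now ready → 6.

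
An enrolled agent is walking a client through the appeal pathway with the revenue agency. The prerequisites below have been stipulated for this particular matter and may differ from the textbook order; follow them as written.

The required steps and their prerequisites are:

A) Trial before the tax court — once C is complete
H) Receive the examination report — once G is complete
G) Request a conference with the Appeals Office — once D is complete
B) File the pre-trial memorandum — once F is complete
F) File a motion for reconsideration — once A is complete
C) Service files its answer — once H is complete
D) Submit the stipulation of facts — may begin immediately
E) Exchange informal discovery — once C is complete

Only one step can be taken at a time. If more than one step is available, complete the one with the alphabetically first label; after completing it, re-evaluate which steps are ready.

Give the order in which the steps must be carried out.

D G H C A E F B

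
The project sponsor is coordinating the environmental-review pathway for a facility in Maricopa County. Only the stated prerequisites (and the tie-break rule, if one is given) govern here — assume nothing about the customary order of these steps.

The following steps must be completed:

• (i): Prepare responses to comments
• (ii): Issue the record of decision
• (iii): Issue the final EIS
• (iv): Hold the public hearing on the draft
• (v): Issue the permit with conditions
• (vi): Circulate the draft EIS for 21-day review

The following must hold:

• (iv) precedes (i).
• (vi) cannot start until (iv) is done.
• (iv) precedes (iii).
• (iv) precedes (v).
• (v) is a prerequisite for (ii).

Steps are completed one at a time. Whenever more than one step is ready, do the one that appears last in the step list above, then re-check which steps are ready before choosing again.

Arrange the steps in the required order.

(iv) → (vi) → (v) → (iii) → (ii) → (i)

Only (iv) has no prerequisites, so it is first.
Ready: (vi), (v), (iii) and (i). (vi) is listed later → (vi).
(v), (iii) and (i) are all available; (v) is listed later → (v).
Ready: (iii), (ii) and (i). (iii) is listed later → (iii).
(ii) and (i) are both available; (ii) is listed later → (ii).
(i) needed (iv), now all done → (i).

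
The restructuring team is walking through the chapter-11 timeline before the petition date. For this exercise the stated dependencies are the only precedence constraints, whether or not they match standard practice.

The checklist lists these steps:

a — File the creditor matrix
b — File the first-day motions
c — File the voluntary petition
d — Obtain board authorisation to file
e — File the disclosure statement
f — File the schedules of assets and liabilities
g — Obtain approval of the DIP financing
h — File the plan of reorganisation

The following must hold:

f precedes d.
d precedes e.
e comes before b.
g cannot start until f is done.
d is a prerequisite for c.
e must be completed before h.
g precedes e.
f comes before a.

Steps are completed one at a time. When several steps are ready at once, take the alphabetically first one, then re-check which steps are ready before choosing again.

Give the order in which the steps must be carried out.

f is the only step with nothing outstanding, so it goes first.
Now a, d and g have their prerequisites met. a has the earlier label, so a next.
Ready: d and g. d has the earlier label → d.
c now also ready, so the ready set is {c, g}; c has the earlier label → c.
g is the only step now ready → g.
That leaves e as the only ready step → e.
b and h are both available; b has the earlier label → b.
h needed e, now all done → h.

f, a, d, c, g, e, b, h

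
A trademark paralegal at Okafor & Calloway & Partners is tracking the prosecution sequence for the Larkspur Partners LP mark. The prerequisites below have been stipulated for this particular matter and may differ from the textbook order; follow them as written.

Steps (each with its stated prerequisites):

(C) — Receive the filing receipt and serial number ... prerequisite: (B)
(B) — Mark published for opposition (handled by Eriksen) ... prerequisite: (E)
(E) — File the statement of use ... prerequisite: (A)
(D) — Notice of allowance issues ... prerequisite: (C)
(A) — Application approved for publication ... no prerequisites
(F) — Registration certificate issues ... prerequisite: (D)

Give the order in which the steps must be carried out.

(A) is the only step with nothing outstanding, so it goes first.
Next only (E) has its prerequisites met → (E).
(B) is the only step now ready → (B).
(C) needed (B), now all done → (C).
(D) needed (C), now all done → (D).
(F) needed (D), now all done → (F).

(A), (E), (B), (C), (D), (F)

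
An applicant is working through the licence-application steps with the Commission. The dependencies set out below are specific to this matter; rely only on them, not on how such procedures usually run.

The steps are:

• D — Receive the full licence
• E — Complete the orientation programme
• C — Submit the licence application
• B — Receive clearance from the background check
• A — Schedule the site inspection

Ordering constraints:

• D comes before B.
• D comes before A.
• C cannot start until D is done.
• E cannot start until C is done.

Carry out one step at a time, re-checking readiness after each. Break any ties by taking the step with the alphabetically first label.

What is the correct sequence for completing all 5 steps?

Only D has no prerequisites, so it is first.
Now A, B and C have their prerequisites met. A has the earlier label, so A next.
Now B and C have their prerequisites met. B has the earlier label, so B next.
That leaves C as the only ready step → C.
E needed C, now all done → E.

D → A → B → C → E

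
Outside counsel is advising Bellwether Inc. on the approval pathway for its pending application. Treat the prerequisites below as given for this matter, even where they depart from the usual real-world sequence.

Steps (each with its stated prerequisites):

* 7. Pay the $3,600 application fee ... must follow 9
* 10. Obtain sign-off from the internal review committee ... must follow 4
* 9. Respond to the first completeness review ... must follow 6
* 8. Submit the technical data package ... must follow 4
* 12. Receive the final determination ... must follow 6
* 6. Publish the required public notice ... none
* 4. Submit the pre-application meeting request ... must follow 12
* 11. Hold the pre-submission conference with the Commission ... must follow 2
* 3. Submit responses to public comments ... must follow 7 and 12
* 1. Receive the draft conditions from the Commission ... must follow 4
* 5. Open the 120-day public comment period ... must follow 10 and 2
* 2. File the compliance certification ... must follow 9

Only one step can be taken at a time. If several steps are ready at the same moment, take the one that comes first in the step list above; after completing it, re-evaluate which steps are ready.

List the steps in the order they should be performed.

Only 6 has no prerequisites, so it is first.
Ready: 9 and 12. 9 is listed earlier → 9.
Now 7, 12 and 2 have their prerequisites met. 7 is listed earlier, so 7 next.
Now 12 and 2 have their prerequisites met. 12 is listed earlier, so 12 next.
Ready: 4, 3 and 2. 4 is listed earlier → 4.
10, 8 and 1 now also ready, so the ready set is {10, 8, 3, 1, 2}; 10 is listed earlier → 10.
8, 3, 1 and 2 are all available; 8 is listed earlier → 8.
Now 3, 1 and 2 have their prerequisites met. 3 is listed earlier, so 3 next.
Ready: 1 and 2. 1 is listed earlier → 1.
2 needed 9, now all done → 2.
Ready: 11 and 5. 11 is listed earlier → 11.
5 is the only step now ready → 5.

6 → 9 → 7 → 12 → 4 → 10 → 8 → 3 → 1 → 2 → 11 → 5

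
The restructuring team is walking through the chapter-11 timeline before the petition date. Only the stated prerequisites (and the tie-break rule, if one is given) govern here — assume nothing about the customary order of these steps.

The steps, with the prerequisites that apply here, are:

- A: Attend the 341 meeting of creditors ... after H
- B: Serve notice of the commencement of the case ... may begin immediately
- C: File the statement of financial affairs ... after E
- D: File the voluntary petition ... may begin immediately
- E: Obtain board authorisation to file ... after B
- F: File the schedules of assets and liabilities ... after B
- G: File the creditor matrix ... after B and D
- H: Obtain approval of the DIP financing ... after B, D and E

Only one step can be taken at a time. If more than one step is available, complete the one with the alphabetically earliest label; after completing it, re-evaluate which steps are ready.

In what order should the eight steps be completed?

B and D have no prerequisites; B has the earlier label, so B is first.
Now D, E and F have their prerequisites met. D has the earlier label, so D next.
Now E, F and G have their prerequisites met. E has the earlier label, so E next.
C and H now also ready, so the ready set is {C, F, G, H}; C has the earlier label → C.
Now F, G and H have their prerequisites met. F has the earlier label, so F next.
G and H are both available; G has the earlier label → G.
Next only H has its prerequisites met → H.
Next only A has its prerequisites met → A.

B → D → E → C → F → G → H → A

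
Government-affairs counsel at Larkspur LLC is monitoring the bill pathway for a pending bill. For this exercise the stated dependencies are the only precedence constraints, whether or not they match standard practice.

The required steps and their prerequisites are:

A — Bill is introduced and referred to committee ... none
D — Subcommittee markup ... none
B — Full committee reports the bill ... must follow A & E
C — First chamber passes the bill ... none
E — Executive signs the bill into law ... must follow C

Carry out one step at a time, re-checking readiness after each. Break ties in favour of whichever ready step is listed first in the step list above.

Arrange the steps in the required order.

A, D and C have no prerequisites; A is listed earlier, so A is first.
D and C are both available; D is listed earlier → D.
C is the only step now ready → C.
Next only E has its prerequisites met → E.
B is the only step now ready → B.

A → D → C → E → B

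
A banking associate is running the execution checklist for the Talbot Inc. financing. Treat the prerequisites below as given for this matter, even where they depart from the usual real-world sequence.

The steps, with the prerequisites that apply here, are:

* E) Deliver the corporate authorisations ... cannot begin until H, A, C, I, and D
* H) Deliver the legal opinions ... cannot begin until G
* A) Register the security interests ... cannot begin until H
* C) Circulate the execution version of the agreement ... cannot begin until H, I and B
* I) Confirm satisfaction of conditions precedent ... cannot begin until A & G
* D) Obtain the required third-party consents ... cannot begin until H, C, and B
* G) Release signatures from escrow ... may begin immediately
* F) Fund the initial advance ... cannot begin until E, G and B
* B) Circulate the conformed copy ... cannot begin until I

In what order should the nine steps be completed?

G, H, A, I, B, C, D, E, F

G is the only step with nothing outstanding, so it goes first.
H is the only step now ready → H.
Next only A has its prerequisites met → A.
Next only I has its prerequisites met → I.
Next only B has its prerequisites met → B.
C needed H, I and B, now all done → C.
Next only D has its prerequisites met → D.
E needed H, A, C, I and D, now all done → E.
That leaves F as the only ready step → F.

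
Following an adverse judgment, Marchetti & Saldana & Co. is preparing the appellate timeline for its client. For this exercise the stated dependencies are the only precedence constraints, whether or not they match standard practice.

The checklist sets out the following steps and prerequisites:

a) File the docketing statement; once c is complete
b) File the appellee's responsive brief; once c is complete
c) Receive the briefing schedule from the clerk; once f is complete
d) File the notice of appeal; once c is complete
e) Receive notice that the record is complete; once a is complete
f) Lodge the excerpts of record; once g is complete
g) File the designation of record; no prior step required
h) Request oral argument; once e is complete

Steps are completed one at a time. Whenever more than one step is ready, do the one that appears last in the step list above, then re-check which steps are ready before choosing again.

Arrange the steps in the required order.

g, f, c, d, b, a, e, h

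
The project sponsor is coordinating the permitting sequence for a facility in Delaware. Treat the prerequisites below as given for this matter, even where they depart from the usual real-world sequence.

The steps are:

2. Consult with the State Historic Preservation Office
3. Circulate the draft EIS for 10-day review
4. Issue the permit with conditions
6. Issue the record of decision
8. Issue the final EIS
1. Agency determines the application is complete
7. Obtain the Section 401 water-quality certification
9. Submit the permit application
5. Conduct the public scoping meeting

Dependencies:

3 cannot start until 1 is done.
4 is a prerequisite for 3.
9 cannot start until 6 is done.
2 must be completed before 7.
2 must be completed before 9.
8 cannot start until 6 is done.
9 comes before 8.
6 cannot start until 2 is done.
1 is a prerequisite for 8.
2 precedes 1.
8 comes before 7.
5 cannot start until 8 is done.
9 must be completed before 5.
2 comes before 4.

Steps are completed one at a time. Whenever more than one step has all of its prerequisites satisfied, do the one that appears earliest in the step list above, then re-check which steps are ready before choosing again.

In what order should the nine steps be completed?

2, 4, 6, 1, 3, 9, 8, 7, 5

2 is the only step with nothing outstanding, so it goes first.
4, 6 and 1 are all available; 4 is listed earlier → 4.
6 and 1 are both available; 6 is listed earlier → 6.
1 and 9 are both available; 1 is listed earlier → 1.
Ready: 3 and 9. 3 is listed earlier → 3.
That leaves 9 as the only ready step → 9.
That leaves 8 as the only ready step → 8.
7 and 5 are both available; 7 is listed earlier → 7.
5 needed 8 and 9, now all done → 5.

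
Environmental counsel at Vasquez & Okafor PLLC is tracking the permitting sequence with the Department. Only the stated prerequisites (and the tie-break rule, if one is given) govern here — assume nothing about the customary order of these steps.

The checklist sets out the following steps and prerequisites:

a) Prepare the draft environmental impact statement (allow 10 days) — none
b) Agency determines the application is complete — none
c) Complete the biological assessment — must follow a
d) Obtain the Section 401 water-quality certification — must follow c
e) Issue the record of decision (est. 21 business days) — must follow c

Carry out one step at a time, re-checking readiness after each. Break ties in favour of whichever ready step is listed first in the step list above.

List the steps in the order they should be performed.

Nothing is required for a and b. a is listed earlier → a first.
c now also ready, so the ready set is {b, c}; b is listed earlier → b.
c is the only step now ready → c.
d and e are both available; d is listed earlier → d.
That leaves e as the only ready step → e.

a b c d e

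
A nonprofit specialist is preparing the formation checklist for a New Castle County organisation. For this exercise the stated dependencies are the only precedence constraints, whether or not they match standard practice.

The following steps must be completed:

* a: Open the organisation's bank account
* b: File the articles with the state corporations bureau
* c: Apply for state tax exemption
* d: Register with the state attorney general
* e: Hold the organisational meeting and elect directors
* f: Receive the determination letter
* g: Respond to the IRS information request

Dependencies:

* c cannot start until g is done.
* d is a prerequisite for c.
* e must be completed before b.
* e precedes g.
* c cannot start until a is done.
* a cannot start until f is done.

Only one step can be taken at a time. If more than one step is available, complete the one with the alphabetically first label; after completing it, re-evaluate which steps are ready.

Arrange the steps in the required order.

d, e and f have no prerequisites; d has the earlier label, so d is first.
Ready: e and f. e has the earlier label → e.
b and g now also ready, so the ready set is {b, f, g}; b has the earlier label → b.
Ready: f and g. f has the earlier label → f.
a now also ready, so the ready set is {a, g}; a has the earlier label → a.
g is the only step now ready → g.
Next only c has its prerequisites met → c.

d e b f a g c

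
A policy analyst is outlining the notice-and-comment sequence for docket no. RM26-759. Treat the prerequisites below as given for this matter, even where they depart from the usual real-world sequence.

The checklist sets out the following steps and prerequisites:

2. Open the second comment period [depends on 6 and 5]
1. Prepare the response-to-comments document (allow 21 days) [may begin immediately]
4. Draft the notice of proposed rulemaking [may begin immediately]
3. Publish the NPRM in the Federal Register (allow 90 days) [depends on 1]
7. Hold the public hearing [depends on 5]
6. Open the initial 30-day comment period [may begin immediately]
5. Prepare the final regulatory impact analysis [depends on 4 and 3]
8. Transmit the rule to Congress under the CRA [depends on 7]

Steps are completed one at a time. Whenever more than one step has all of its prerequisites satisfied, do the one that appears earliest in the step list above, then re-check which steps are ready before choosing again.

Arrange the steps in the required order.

1, 4, 3, 6, 5, 2, 7, 8

Nothing is required for 1, 4 and 6. 1 is listed earlier → 1 first.
Ready: 4, 3 and 6. 4 is listed earlier → 4.
Now 3 and 6 have their prerequisites met. 3 is listed earlier, so 3 next.
5 now also ready, so the ready set is {6, 5}; 6 is listed earlier → 6.
That leaves 5 as the only ready step → 5.
2 and 7 are both available; 2 is listed earlier → 2.
Next only 7 has its prerequisites met → 7.
8 is the only step now ready → 8.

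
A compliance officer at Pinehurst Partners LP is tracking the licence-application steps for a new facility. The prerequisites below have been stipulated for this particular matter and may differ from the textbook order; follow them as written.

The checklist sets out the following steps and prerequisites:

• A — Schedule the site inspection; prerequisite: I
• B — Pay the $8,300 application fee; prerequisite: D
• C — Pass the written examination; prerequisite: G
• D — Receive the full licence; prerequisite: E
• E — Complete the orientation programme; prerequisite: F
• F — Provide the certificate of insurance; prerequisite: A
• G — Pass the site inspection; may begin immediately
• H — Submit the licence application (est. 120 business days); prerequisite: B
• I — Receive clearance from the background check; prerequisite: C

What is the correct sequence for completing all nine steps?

G is the only step with nothing outstanding, so it goes first.
C needed G, now all done → C.
I needed C, now all done → I.
A is the only step now ready → A.
Next only F has its prerequisites met → F.
E is the only step now ready → E.
D needed E, now all done → D.
Next only B has its prerequisites met → B.
Next only H has its prerequisites met → H.

G, C, I, A, F, E, D, B, H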